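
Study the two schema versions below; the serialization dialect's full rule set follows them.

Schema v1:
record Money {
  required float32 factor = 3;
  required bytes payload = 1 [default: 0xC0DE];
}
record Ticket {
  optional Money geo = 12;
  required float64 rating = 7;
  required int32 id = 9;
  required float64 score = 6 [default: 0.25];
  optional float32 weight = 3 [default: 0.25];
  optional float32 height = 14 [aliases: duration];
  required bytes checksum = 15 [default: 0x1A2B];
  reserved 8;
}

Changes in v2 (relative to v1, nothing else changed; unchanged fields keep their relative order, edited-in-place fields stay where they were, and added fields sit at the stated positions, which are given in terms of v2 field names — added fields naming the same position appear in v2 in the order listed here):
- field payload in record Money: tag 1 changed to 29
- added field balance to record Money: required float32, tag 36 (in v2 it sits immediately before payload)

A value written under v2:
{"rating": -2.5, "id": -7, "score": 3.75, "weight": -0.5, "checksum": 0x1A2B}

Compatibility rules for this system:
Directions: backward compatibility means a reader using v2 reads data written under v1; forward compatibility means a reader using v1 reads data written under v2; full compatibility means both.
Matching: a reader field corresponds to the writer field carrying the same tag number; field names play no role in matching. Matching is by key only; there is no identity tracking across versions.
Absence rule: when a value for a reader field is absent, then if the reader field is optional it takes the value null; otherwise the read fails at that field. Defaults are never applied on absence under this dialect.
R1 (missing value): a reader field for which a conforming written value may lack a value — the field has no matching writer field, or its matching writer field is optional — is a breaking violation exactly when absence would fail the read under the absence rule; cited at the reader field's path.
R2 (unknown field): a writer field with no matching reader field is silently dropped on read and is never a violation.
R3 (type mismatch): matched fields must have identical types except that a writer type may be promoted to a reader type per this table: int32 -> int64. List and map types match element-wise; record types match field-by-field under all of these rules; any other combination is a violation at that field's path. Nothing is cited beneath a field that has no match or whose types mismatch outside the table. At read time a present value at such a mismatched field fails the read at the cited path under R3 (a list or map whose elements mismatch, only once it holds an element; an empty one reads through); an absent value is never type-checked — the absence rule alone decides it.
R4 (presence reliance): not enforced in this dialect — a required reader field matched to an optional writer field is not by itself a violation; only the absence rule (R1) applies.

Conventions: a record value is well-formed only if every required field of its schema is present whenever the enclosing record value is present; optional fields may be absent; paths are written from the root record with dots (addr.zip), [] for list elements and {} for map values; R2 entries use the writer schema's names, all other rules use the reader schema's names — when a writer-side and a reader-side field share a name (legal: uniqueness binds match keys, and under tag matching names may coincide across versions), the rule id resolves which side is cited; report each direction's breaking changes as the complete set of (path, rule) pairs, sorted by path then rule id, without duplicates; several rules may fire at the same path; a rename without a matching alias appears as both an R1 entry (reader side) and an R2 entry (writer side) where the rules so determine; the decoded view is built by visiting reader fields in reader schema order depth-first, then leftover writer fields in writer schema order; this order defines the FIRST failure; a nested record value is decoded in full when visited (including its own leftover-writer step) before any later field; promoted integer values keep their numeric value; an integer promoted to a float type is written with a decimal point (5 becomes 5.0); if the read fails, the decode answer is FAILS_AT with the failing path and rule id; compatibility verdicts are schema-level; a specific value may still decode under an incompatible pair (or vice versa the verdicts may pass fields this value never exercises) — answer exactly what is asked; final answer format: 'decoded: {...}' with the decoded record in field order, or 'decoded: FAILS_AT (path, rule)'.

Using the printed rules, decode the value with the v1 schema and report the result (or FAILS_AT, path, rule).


decoded: {"geo": null, "rating": -2.5, "id": -7, "score": 3.75, "weight": -0.5, "height": null, "checksum": 0x1A2B}

in Ticket below, arrows point writer -> reader
decoding the Ticket value with the v1 reader:
  geo := null (not supplied -> null)
  rating := -2.5
  id := -7
  score := 3.75
  weight := -0.5
  height := null (not supplied -> null)
  checksum := 0x1A2B
  => decoded: {"geo": null, "rating": -2.5, "id": -7, "score": 3.75, "weight": -0.5, "height": null, "checksum": 0x1A2B}
checking off the Ticket differences that do not matter here:
  field payload in record Money: tag 1 changed to 29 -> shifts the Ticket verdicts, not this decode
  added field balance to record Money: required float32, tag 36 (in v2 it sits immediately before payload) -> shifts the Ticket verdicts, not this decode


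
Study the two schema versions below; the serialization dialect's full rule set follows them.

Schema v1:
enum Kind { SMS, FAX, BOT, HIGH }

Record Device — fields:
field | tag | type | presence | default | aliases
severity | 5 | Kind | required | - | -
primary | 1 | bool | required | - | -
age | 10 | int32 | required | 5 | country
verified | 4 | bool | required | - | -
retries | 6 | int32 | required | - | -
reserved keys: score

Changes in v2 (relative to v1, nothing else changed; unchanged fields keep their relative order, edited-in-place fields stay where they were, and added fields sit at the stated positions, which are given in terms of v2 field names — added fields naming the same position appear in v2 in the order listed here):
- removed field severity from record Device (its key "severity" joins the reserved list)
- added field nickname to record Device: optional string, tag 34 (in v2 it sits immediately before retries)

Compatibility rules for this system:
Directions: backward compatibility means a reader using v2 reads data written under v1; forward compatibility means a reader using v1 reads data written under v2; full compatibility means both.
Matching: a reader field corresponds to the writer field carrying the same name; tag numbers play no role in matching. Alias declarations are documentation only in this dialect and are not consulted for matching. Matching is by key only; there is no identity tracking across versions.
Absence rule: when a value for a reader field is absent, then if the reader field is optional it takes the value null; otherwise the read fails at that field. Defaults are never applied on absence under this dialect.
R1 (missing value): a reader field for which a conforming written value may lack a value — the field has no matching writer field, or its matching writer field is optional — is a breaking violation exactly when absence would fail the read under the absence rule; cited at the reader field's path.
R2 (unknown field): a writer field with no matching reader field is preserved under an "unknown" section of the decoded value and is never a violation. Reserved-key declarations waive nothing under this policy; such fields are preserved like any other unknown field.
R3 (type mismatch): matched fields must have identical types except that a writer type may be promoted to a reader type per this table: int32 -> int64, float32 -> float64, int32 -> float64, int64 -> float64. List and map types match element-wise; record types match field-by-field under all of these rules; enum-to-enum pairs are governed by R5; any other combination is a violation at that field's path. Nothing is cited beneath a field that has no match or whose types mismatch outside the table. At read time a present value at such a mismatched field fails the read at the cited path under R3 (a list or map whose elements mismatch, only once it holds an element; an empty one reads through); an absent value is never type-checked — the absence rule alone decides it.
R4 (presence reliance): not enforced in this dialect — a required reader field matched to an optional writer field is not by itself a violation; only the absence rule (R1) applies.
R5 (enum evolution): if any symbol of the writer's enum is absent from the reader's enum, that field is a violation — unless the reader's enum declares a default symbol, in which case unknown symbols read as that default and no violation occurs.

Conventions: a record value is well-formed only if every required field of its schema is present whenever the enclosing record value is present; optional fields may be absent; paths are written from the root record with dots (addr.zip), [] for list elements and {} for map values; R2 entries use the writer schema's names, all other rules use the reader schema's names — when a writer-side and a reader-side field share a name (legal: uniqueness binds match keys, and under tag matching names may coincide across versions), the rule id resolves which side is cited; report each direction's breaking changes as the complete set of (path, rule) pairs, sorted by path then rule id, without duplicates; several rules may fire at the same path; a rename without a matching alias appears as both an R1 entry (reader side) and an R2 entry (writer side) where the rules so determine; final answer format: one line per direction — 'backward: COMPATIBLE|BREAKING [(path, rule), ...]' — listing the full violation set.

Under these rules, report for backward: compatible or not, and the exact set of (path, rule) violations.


backward: COMPATIBLE []

in Device below, arrows point writer -> reader
backward on Device — v2 reading data written by v1:
  bool -> bool, writer required: primary aligns to primary
  int32 -> int32, writer required: age aligns to age
  bool -> bool, writer required: verified aligns to verified
  nickname has no writer counterpart
  int32 -> int32, writer required: retries aligns to retries
  leftover writer field: severity
  => backward: COMPATIBLE
remaining Device differences; none change what is asked:
  removed field severity from record Device (its key "severity" joins the reserved list) -> its effect on Device is confined to the forward direction, not asked
  added field nickname to record Device: optional string, tag 34 (in v2 it sits immediately before retries) -> fires no rule on Device, leaving the asked answer as it is


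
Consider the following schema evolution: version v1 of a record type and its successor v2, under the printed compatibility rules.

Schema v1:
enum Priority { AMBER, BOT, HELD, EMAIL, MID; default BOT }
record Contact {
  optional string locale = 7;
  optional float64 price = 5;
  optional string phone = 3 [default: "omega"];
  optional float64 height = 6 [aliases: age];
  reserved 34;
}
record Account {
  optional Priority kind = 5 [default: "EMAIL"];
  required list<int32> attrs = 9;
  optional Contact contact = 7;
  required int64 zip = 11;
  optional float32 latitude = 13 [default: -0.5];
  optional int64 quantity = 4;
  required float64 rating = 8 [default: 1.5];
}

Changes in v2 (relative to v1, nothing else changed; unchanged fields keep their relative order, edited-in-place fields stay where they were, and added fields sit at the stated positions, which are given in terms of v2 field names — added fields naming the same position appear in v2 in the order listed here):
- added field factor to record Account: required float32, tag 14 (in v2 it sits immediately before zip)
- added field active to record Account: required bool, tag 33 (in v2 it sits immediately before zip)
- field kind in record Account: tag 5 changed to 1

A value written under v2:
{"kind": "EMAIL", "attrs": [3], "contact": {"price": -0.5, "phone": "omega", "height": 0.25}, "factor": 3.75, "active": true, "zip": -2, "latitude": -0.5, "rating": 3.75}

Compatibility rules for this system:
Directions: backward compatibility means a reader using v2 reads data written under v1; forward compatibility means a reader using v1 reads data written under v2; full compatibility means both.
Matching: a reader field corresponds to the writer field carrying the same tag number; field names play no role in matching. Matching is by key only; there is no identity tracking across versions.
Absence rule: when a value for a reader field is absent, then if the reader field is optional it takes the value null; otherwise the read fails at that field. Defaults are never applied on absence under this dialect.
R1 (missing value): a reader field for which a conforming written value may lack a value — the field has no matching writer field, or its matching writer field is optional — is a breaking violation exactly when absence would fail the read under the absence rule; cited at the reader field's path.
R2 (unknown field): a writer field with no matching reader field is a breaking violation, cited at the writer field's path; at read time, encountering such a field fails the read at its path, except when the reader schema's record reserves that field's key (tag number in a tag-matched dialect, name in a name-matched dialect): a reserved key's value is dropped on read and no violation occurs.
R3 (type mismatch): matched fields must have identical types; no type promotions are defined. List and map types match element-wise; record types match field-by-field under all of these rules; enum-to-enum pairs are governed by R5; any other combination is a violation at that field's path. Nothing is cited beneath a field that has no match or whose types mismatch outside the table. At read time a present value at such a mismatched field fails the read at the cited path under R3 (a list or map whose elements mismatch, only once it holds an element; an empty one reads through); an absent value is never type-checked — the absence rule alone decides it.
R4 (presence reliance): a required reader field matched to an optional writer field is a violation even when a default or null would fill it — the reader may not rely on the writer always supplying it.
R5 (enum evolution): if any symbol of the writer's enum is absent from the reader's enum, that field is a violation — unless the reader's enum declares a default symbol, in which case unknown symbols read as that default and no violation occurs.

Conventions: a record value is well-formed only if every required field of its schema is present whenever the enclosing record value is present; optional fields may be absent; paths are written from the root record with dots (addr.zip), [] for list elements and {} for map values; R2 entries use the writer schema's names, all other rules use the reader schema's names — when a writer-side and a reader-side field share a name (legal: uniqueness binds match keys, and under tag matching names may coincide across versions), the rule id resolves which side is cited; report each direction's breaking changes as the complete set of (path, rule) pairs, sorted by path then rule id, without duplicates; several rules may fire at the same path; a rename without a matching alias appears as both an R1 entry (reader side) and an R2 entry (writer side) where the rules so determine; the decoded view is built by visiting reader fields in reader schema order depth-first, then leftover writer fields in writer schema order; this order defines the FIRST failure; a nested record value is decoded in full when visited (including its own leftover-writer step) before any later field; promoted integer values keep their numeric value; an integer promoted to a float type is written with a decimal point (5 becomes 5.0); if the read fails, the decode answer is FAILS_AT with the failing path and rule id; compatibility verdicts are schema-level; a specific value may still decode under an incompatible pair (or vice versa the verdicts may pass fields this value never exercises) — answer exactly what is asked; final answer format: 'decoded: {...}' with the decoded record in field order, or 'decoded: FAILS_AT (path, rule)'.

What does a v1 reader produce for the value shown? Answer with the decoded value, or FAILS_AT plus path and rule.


decoded: FAILS_AT (kind, R2)

the writer's type comes first in each Account pair
decode walk for Account under reader schema v1:
  kind := null (absent, optional -> null)
  attrs := [3]
  contact.locale := null (absent, optional -> null)
  contact.price := -0.5
  contact.phone := "omega"
  contact.height := 0.25
  zip := -2
  latitude := -0.5
  quantity := null (absent, optional -> null)
  rating := 3.75
  read fails at kind under R2 (unknown field)
  => FAILS_AT (kind, R2)
ruling out the remaining Account differences:
  added field factor to record Account: required float32, tag 14 (in v2 it sits immediately before zip) -> changes Account's schema-level verdicts only — the decode of this value is the same
  added field active to record Account: required bool, tag 33 (in v2 it sits immediately before zip) -> changes Account's schema-level verdicts only — the decode of this value is the same


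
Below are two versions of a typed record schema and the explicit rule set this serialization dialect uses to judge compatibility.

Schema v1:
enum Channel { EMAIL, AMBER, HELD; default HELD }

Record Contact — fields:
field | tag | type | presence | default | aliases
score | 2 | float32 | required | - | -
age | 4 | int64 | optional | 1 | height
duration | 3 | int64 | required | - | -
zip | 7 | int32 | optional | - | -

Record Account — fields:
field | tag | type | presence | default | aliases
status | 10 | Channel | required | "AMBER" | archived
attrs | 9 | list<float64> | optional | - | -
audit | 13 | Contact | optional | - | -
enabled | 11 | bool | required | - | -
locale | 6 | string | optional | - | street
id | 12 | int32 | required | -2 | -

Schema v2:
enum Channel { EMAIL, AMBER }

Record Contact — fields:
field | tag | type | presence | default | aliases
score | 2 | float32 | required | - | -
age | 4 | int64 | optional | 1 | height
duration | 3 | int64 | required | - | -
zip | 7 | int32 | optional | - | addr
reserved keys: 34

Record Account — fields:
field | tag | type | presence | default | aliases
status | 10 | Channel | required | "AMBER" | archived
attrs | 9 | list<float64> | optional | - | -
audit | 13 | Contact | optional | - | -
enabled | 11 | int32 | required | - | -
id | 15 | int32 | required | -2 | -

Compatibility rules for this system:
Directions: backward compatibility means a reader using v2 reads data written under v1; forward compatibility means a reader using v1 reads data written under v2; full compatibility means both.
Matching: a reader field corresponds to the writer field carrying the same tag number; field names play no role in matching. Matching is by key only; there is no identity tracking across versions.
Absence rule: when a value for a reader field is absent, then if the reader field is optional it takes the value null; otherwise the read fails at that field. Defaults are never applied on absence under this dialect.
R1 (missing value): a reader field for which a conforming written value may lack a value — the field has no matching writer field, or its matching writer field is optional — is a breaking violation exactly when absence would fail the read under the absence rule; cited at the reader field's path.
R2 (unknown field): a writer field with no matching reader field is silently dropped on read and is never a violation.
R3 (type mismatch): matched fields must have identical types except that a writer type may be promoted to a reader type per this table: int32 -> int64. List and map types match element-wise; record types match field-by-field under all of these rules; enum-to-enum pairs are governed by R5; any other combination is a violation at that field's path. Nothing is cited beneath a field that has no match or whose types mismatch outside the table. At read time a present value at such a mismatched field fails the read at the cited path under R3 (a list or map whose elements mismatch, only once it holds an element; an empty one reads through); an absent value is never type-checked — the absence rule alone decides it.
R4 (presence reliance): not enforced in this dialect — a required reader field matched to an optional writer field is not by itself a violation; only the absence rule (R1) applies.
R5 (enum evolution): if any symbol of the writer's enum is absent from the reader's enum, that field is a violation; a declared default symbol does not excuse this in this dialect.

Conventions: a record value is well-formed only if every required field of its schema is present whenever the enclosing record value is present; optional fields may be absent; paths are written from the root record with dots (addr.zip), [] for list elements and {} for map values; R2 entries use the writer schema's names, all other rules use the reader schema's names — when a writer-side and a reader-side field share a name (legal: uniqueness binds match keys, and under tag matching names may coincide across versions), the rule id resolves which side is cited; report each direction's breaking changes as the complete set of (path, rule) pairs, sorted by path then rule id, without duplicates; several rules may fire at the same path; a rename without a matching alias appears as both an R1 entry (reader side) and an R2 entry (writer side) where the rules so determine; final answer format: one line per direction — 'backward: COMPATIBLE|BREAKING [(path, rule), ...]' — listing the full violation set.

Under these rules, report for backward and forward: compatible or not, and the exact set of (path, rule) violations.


each type pair in Account: writer, then reader
backward for Account (reader v2, writer v1):
  status: paired with writer status (Channel -> Channel; writer required)
  attrs: paired with writer attrs (list<float64> -> list<float64>; writer optional)
  audit: paired with writer audit (Contact -> Contact; writer optional)
  enabled: paired with writer enabled (bool -> int32; writer required)
  no writer field matches reader id
  writer locale: unknown to reader
  writer id: unknown to reader
  audit.score: paired with writer audit.score (float32 -> float32; writer required)
  audit.age: paired with writer audit.age (int64 -> int64; writer optional)
  audit.duration: paired with writer audit.duration (int64 -> int64; writer required)
  audit.zip: paired with writer audit.zip (int32 -> int32; writer optional)
  breaking: (enabled, R3)
  breaking: (id, R1)
  breaking: (status, R5)
  => backward verdict for Account: BREAKING, 3 violation(s)
forward for Account (reader v1, writer v2):
  status: paired with writer status (Channel -> Channel; writer required)
  attrs: paired with writer attrs (list<float64> -> list<float64>; writer optional)
  audit: paired with writer audit (Contact -> Contact; writer optional)
  enabled: paired with writer enabled (int32 -> bool; writer required)
  no writer field matches reader locale
  no writer field matches reader id
  writer id: unknown to reader
  audit.score: paired with writer audit.score (float32 -> float32; writer required)
  audit.age: paired with writer audit.age (int64 -> int64; writer optional)
  audit.duration: paired with writer audit.duration (int64 -> int64; writer required)
  audit.zip: paired with writer audit.zip (int32 -> int32; writer optional)
  breaking: (enabled, R3)
  breaking: (id, R1)
  => forward verdict for Account: BREAKING, 2 violation(s)

backward: BREAKING [(enabled, R3), (id, R1), (status, R5)]; forward: BREAKING [(enabled, R3), (id, R1)]


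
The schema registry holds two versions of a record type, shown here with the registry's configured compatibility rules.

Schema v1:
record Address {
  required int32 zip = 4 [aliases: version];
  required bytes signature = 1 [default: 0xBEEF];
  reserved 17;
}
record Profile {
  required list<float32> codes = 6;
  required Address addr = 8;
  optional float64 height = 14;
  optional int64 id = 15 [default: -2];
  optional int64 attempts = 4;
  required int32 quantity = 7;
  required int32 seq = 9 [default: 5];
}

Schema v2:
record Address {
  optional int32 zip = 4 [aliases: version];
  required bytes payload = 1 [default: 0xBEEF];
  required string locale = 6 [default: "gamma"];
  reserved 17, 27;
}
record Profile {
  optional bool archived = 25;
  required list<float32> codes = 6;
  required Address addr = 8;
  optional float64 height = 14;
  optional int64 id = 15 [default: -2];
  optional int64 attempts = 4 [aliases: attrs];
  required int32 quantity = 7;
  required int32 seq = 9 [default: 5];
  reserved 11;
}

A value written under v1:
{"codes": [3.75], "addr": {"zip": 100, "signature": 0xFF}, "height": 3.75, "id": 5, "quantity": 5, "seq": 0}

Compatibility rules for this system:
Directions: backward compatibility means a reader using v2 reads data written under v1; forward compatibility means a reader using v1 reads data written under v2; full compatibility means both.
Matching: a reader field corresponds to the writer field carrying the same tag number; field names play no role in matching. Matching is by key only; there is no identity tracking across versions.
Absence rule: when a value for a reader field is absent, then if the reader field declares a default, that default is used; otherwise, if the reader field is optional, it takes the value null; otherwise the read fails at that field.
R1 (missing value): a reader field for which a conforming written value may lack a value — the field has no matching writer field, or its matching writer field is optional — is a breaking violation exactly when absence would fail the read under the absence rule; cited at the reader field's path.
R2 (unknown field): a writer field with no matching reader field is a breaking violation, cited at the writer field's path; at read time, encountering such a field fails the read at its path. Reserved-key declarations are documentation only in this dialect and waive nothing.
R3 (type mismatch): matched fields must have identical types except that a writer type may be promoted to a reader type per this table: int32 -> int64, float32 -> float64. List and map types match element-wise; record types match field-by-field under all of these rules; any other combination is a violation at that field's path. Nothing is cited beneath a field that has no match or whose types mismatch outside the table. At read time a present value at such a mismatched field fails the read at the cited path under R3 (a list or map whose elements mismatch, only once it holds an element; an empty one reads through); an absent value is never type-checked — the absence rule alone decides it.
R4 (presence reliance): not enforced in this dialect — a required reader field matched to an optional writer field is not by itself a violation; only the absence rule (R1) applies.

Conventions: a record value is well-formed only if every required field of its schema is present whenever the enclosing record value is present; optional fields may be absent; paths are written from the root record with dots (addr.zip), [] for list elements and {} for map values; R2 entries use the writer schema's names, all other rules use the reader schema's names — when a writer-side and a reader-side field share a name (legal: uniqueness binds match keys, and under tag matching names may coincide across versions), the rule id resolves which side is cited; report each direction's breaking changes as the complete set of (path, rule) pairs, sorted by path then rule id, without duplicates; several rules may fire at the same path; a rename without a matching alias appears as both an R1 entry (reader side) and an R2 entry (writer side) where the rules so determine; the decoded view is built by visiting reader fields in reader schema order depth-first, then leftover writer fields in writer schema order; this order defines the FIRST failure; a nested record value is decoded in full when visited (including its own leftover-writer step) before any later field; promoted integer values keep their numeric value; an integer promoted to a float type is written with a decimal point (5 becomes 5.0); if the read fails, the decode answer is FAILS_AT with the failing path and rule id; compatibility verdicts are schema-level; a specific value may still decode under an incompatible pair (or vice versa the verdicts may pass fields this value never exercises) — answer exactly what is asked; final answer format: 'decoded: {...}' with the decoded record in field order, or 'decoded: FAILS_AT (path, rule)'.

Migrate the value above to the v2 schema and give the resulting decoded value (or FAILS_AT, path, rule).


the writer's type comes first in each Profile pair
migrating the Profile value to v2:
  archived := null (absent, optional -> null)
  codes := [3.75]
  addr.zip := 100
  addr.payload := 0xFF (from writer signature)
  addr.locale := "gamma" (absent -> default)
  height := 3.75
  id := 5
  attempts := null (absent, optional -> null)
  quantity := 5
  seq := 0
  => decoded: {"archived": null, "codes": [3.75], "addr": {"zip": 100, "payload": 0xFF, "locale": "gamma"}, "height": 3.75, "id": 5, "attempts": null, "quantity": 5, "seq": 0}
diffs on Profile not affecting the asked answer:
  field zip in record Address: required changed to optional -> matters for Profile compatibility verdicts, not for this value's decode

decoded: {"archived": null, "codes": [3.75], "addr": {"zip": 100, "payload": 0xFF, "locale": "gamma"}, "height": 3.75, "id": 5, "attempts": null, "quantity": 5, "seq": 0}


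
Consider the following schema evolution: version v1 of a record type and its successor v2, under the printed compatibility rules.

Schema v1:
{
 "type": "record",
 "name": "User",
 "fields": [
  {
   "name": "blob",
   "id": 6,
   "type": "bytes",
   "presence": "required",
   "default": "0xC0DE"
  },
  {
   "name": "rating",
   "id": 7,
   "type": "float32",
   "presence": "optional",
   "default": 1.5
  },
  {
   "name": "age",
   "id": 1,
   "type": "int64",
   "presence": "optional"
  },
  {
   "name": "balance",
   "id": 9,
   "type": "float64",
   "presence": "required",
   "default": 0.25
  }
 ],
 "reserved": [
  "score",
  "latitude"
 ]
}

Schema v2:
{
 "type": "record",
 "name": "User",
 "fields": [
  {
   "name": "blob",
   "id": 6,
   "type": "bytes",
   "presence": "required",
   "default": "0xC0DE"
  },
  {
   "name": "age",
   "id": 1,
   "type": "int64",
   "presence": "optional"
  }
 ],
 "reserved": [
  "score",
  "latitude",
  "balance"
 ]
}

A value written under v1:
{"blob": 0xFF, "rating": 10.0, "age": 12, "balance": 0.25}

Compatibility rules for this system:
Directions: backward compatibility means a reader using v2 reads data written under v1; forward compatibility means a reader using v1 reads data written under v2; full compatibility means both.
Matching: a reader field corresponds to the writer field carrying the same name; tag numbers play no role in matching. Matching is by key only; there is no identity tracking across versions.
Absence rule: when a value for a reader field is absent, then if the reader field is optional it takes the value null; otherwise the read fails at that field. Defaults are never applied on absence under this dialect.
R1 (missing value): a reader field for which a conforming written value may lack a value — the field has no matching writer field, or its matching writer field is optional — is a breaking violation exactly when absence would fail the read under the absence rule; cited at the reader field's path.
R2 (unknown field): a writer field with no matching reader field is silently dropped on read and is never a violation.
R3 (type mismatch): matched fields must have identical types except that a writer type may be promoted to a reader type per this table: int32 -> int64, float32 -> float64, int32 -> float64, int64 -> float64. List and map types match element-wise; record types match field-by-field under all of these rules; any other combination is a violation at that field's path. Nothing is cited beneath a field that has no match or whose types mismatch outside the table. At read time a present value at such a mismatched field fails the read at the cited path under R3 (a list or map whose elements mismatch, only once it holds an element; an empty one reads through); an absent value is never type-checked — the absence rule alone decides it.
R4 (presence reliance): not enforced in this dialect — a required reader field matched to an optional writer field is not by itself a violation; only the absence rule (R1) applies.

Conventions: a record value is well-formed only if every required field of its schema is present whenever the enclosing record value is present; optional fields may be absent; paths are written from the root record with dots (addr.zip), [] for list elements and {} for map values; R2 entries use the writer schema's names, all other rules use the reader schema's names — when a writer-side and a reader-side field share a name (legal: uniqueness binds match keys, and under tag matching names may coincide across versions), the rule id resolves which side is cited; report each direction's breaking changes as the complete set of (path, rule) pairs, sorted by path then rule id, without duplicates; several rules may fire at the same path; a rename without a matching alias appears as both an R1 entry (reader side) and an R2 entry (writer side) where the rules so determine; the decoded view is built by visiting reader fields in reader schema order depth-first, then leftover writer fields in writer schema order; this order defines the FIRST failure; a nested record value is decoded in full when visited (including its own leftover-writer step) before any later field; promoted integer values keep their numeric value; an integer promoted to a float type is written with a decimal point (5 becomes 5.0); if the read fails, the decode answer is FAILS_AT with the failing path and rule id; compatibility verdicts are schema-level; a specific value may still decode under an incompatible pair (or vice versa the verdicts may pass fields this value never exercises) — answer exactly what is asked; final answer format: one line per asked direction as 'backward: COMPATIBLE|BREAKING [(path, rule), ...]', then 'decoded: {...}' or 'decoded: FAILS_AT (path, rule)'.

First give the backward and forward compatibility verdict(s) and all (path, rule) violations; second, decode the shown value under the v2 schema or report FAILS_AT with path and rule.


each type pair in User: writer, then reader
backward analysis of User with v2 as reader and v1 as writer:
  bytes -> bytes, writer required: blob aligns to blob
  int64 -> int64, writer optional: age aligns to age
  leftover writer field: rating
  leftover writer field: balance
  nothing fires on User: backward is COMPATIBLE
forward analysis of User with v1 as reader and v2 as writer:
  bytes -> bytes, writer required: blob aligns to blob
  no writer field matches reader rating
  int64 -> int64, writer optional: age aligns to age
  no writer field matches reader balance
  breaking: (balance, R1)
  => forward verdict for User: BREAKING, 1 violation(s)
decode walk for User under reader schema v2:
  blob := 0xFF
  age := 12
  writer rating: unknown -> dropped
  writer balance: unknown -> dropped
  => decoded: {"blob": 0xFF, "age": 12}

backward: COMPATIBLE []; forward: BREAKING [(balance, R1)]; decoded: {"blob": 0xFF, "age": 12}


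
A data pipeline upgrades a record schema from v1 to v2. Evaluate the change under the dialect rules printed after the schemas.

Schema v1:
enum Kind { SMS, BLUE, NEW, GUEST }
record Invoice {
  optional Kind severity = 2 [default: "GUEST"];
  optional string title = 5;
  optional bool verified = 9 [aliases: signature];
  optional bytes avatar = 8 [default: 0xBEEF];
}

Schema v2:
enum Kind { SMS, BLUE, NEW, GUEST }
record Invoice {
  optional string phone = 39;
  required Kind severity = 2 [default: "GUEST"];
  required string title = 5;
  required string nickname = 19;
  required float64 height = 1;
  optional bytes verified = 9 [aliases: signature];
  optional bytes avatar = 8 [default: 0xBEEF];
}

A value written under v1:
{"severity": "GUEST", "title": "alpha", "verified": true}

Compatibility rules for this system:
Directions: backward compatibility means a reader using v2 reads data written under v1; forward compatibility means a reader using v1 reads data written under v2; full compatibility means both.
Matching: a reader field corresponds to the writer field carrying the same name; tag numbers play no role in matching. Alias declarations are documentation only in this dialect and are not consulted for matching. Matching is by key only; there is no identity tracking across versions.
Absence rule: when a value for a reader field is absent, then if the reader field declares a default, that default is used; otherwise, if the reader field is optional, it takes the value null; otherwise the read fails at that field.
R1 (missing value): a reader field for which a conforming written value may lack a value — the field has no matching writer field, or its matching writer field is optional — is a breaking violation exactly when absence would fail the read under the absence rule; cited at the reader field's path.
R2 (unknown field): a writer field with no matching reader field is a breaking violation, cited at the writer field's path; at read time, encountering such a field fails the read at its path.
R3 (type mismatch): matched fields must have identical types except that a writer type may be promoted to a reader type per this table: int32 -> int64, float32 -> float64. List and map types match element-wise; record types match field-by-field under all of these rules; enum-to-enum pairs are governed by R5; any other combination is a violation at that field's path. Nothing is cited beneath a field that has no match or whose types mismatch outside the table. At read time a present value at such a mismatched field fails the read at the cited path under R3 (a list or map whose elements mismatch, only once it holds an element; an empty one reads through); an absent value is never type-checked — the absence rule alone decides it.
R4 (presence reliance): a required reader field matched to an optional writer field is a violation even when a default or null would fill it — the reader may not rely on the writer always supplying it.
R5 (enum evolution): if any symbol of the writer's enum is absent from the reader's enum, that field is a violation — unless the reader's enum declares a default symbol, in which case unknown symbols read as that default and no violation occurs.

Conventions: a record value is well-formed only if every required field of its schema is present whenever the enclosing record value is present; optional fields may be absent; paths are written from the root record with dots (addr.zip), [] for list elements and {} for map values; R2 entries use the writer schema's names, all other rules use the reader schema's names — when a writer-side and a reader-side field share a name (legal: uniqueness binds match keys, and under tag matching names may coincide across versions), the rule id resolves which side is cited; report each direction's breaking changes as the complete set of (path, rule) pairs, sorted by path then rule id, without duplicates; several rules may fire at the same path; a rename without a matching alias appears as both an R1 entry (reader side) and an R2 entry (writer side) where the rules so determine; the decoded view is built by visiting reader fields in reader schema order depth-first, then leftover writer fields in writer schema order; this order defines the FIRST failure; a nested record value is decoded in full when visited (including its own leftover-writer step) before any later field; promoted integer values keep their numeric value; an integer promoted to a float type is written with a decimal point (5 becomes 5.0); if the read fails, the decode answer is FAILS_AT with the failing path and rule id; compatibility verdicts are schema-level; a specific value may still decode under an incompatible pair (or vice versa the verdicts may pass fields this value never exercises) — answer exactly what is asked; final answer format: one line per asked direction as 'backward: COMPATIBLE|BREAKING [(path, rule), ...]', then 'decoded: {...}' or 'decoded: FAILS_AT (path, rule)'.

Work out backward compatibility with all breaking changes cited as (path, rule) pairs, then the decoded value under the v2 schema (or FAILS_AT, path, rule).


backward: BREAKING [(height, R1), (nickname, R1), (severity, R4), (title, R1), (title, R4), (verified, R3)]; decoded: FAILS_AT (nickname, R1)

each type pair in Invoice: writer, then reader
backward analysis of Invoice with v2 as reader and v1 as writer:
  phone: no writer-side match
  severity: paired with writer severity (Kind -> Kind; writer optional)
  title: paired with writer title (string -> string; writer optional)
  nickname: no writer-side match
  height: no writer-side match
  verified: paired with writer verified (bool -> bytes; writer optional)
  avatar: paired with writer avatar (bytes -> bytes; writer optional)
  violation R1 at height
  violation R1 at nickname
  violation R4 at severity
  violation R1 at title
  violation R4 at title
  violation R3 at verified
  => backward verdict for Invoice: BREAKING, 6 violation(s)
decode walk for Invoice under reader schema v2:
  phone := null (missing; optional => null)
  severity := "GUEST"
  title := "alpha"
  read fails at nickname under R1 (no fill)
  => FAILS_AT (nickname, R1)
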